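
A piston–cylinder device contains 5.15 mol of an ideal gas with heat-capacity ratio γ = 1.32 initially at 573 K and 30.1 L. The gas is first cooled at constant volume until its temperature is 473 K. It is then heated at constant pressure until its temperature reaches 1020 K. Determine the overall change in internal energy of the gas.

P₁ = nRT₁/V₁ = 5.15×8.314×573/30.1 = 815 kPa.
Step 1 — Isochoric: V stays 30.1 L; P/T = const ⇒ T₂ = 473 K, P₂ = 673 kPa.
W = 0 (no volume change).
ΔU = nCvΔT = 5.15×26.0×(473−573) = -13400 J.
Q = ΔU = -13400 J.
State after step 1: P = 673 kPa, V = 30.1 L, T = 473 K.
Step 2 — Isobaric: P stays 673 kPa; V/T = const ⇒ T₂ = 1020 K, V₂ = 64.9 L.
W = PΔV = 673×(64.9−30.1) kPa·L = 23400 J.
ΔU = nCvΔT = 5.15×26.0×(1020−473) = 73200 J.
Q = ΔU + W = nCpΔT = 96600 J.
Net over both steps: W = 23400 J, Q = 83200 J, ΔU = 59800 J.

59800 J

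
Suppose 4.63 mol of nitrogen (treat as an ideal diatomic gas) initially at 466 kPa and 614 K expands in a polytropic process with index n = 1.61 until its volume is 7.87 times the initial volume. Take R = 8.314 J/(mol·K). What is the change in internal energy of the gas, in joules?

-42300 J

V₁ = nRT₁/P₁ = 4.63×8.314×614/466 = 50.7 L.
Polytropic n=1.61: T₂ = T₁(V₁/V₂)^(n−1) = 614×(0.127)^0.61 = 174 K; P₂ = P₁(V₁/V₂)^n = 16.8 kPa.
For an ideal gas ΔU = nCvΔT with Cv = (5/2)R = 20.8 J/(mol·K).
ΔU = 4.63×20.8×(174−614) = -42300 J.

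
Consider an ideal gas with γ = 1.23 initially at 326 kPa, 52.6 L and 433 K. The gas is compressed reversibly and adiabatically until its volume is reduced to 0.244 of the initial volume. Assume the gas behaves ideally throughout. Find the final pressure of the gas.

1850 kPa

Adiabatic: TV^(γ−1) = const ⇒ T₂ = 433×(4.10)^0.230 = 599 K; PV^γ = const ⇒ P₂ = 1850 kPa.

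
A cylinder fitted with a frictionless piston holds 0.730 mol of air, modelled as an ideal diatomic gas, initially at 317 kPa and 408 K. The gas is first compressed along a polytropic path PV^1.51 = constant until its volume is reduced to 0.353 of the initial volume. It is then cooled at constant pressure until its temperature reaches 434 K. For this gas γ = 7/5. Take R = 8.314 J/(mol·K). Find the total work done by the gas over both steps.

V₁ = nRT₁/P₁ = 0.730×8.314×408/317 = 7.81 L.
Step 1 — Polytropic n=1.51: T₂ = T₁(V₁/V₂)^(n−1) = 408×(2.83)^0.51 = 694 K; P₂ = P₁(V₁/V₂)^n = 1530 kPa.
W = (P₁V₁−P₂V₂)/(n−1) = (317×7.81−1530×2.76)/0.51 = -3400 J.
ΔU = nCvΔT = 0.730×20.8×(694−408) = 4340 J.
Q = ΔU + W = 936 J.
State after step 1: P = 1530 kPa, V = 2.76 L, T = 694 K.
Step 2 — Isobaric: P stays 1530 kPa; V/T = const ⇒ T₂ = 434 K, V₂ = 1.72 L.
W = PΔV = 1530×(1.72−2.76) kPa·L = -1580 J.
ΔU = nCvΔT = 0.730×20.8×(434−694) = -3940 J.
Q = ΔU + W = nCpΔT = -5520 J.
Net over both steps: W = -4980 J, Q = -4590 J, ΔU = 394 J.

-4980 J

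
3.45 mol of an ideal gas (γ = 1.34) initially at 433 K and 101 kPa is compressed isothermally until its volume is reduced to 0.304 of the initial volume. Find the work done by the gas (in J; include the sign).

V₁ = nRT₁/P₁ = 3.45×8.314×433/101 = 123 L.
Isothermal: T stays 433 K; PV = const ⇒ V₂ = 37.4 L, P₂ = 332 kPa.
W = nRT ln(V₂/V₁) = 3.45×8.314×433×ln(0.304) = -14800 J.

-14800 J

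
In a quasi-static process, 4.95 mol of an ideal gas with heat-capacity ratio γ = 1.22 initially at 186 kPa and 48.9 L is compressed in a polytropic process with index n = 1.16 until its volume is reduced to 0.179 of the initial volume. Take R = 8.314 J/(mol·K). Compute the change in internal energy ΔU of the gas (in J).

13100 J

T₁ = P₁V₁/(nR) = 186×48.9/(4.95×8.314) = 221 K.
Polytropic n=1.16: T₂ = T₁(V₁/V₂)^(n−1) = 221×(5.59)^0.16 = 291 K; P₂ = P₁(V₁/V₂)^n = 1370 kPa.
For an ideal gas ΔU = nCvΔT with Cv = R/(γ−1) = 37.8 J/(mol·K).
ΔU = 4.95×37.8×(291−221) = 13100 J.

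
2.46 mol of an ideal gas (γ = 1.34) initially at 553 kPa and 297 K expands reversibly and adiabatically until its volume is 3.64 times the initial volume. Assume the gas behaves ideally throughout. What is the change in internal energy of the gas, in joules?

V₁ = nRT₁/P₁ = 2.46×8.314×297/553 = 11.0 L.
Adiabatic: TV^(γ−1) = const ⇒ T₂ = 297×(0.275)^0.340 = 191 K; PV^γ = const ⇒ P₂ = 97.9 kPa.
For an ideal gas ΔU = nCvΔT with Cv = R/(γ−1) = 24.5 J/(mol·K).
ΔU = 2.46×24.5×(191−297) = -6350 J.

-6350 J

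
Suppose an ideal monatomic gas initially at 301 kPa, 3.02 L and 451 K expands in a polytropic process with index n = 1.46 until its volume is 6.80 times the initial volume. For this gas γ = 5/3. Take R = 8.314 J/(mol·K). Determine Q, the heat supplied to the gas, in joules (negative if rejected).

359 J

n = P₁V₁/(RT₁) = 301×3.02/(8.314×451) = 0.242 mol.
Polytropic n=1.46: T₂ = T₁(V₁/V₂)^(n−1) = 451×(0.147)^0.46 = 187 K; P₂ = P₁(V₁/V₂)^n = 18.3 kPa.
W = (P₁V₁−P₂V₂)/(n−1) = (301×3.02−18.3×20.5)/0.46 = 1160 J.
ΔU = nCvΔT = 0.242×12.5×(187−451) = -799 J.
Q = ΔU + W = 359 J.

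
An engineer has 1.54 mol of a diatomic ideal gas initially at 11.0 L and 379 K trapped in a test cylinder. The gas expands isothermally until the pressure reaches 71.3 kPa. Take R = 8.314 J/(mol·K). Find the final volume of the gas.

P₁ = nRT₁/V₁ = 1.54×8.314×379/11.0 = 441 kPa.
Isothermal: T stays 379 K; PV = const ⇒ V₂ = 68.1 L, P₂ = 71.3 kPa.

68.1 L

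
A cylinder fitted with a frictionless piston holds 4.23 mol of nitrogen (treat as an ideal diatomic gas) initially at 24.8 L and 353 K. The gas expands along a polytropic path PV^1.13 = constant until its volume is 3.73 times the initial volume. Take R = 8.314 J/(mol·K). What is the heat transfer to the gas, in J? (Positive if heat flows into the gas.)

P₁ = nRT₁/V₁ = 4.23×8.314×353/24.8 = 501 kPa.
Polytropic n=1.13: T₂ = T₁(V₁/V₂)^(n−1) = 353×(0.268)^0.13 = 297 K; P₂ = P₁(V₁/V₂)^n = 113 kPa.
W = (P₁V₁−P₂V₂)/(n−1) = (501×24.8−113×92.5)/0.13 = 15000 J.
ΔU = nCvΔT = 4.23×20.8×(297−353) = -4880 J.
Q = ΔU + W = 10100 J.

10100 J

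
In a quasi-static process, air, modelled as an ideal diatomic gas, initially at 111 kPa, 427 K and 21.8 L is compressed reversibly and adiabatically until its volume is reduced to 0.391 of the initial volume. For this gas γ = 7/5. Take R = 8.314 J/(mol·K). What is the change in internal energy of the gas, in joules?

n = P₁V₁/(RT₁) = 111×21.8/(8.314×427) = 0.682 mol.
Adiabatic: TV^(γ−1) = const ⇒ T₂ = 427×(2.56)^0.400 = 622 K; PV^γ = const ⇒ P₂ = 413 kPa.
For an ideal gas ΔU = nCvΔT with Cv = (5/2)R = 20.8 J/(mol·K).
ΔU = 0.682×20.8×(622−427) = 2760 J.

2760 J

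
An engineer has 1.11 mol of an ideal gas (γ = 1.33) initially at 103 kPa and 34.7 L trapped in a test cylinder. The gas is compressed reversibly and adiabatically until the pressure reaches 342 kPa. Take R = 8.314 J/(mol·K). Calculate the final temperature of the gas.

T₁ = P₁V₁/(nR) = 103×34.7/(1.11×8.314) = 387 K.
Adiabatic: T₂/T₁ = (P₂/P₁)^((γ−1)/γ) ⇒ T₂ = 387×(3.32)^0.248 = 522 K; V₂ = 14.1 L.

522 K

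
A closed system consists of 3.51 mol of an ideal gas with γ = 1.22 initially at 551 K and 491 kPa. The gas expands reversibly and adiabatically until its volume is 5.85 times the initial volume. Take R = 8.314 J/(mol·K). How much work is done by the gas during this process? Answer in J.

V₁ = nRT₁/P₁ = 3.51×8.314×551/491 = 32.7 L.
Adiabatic: TV^(γ−1) = const ⇒ T₂ = 551×(0.171)^0.220 = 374 K; PV^γ = const ⇒ P₂ = 56.9 kPa.
ΔU = nCvΔT = 3.51×37.8×(374−551) = -23500 J.
Q = 0 for an adiabatic process, so W = −ΔU = 23500 J.

23500 J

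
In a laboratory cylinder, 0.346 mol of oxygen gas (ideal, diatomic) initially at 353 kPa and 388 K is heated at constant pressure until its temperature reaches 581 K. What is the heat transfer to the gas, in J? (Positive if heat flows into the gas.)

1940 J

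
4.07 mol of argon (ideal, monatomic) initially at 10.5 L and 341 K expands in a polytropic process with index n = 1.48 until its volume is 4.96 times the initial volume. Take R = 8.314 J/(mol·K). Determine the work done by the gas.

12900 J

P₁ = nRT₁/V₁ = 4.07×8.314×341/10.5 = 1100 kPa.
Polytropic n=1.48: T₂ = T₁(V₁/V₂)^(n−1) = 341×(0.202)^0.48 = 158 K; P₂ = P₁(V₁/V₂)^n = 103 kPa.
W = (P₁V₁−P₂V₂)/(n−1) = (1100×10.5−103×52.1)/0.48 = 12900 J.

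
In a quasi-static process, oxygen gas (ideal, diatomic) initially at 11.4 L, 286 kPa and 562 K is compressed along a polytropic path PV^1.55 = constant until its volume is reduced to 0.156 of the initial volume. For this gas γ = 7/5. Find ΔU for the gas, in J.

14500 J

n = P₁V₁/(RT₁) = 286×11.4/(8.314×562) = 0.698 mol.
Polytropic n=1.55: T₂ = T₁(V₁/V₂)^(n−1) = 562×(6.41)^0.55 = 1560 K; P₂ = P₁(V₁/V₂)^n = 5090 kPa.
For an ideal gas ΔU = nCvΔT with Cv = (5/2)R = 20.8 J/(mol·K).
ΔU = 0.698×20.8×(1560−562) = 14500 J.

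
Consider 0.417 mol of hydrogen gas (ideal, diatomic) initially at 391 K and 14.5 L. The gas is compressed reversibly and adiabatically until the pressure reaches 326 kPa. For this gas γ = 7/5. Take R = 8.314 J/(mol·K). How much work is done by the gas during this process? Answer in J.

-1450 J

P₁ = nRT₁/V₁ = 0.417×8.314×391/14.5 = 93.5 kPa.
Adiabatic: T₂/T₁ = (P₂/P₁)^((γ−1)/γ) ⇒ T₂ = 391×(3.49)^0.286 = 559 K; V₂ = 5.94 L.
ΔU = nCvΔT = 0.417×20.8×(559−391) = 1450 J.
Q = 0 for an adiabatic process, so W = −ΔU = -1450 J.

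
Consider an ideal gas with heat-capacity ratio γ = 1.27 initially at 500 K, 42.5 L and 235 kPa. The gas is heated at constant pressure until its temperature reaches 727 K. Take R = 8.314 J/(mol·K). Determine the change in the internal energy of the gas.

16800 J

n = P₁V₁/(RT₁) = 235×42.5/(8.314×500) = 2.40 mol.
Isobaric: P stays 235 kPa; V/T = const ⇒ T₂ = 727 K, V₂ = 61.8 L.
For an ideal gas ΔU = nCvΔT with Cv = R/(γ−1) = 30.8 J/(mol·K).
ΔU = 2.40×30.8×(727−500) = 16800 J.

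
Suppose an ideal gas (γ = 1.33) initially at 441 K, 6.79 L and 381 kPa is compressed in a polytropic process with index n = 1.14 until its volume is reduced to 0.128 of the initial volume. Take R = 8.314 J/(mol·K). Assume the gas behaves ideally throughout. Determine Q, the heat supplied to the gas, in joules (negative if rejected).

-3550 J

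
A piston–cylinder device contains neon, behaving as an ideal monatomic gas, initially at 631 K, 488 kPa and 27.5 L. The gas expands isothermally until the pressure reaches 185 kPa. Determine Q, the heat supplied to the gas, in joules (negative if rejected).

n = P₁V₁/(RT₁) = 488×27.5/(8.314×631) = 2.56 mol.
Isothermal: T stays 631 K; PV = const ⇒ V₂ = 72.5 L, P₂ = 185 kPa.
ΔU = 0 (ideal gas, T constant).
W = nRT ln(V₂/V₁) = 2.56×8.314×631×ln(2.64) = 13000 J.
Q = ΔU + W = 13000 J.

13000 J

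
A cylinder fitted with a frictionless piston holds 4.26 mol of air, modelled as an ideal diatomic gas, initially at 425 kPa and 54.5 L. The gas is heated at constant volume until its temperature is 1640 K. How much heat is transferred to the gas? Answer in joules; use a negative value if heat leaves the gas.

87300 J

T₁ = P₁V₁/(nR) = 425×54.5/(4.26×8.314) = 654 K.
Isochoric: V stays 54.5 L; P/T = const ⇒ T₂ = 1640 K, P₂ = 1070 kPa.
W = 0 (no volume change).
ΔU = nCvΔT = 4.26×20.8×(1640−654) = 87300 J.
Q = ΔU = 87300 J.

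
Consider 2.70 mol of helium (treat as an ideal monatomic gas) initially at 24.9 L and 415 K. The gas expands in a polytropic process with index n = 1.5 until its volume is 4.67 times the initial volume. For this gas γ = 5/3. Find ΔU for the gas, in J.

P₁ = nRT₁/V₁ = 2.70×8.314×415/24.9 = 374 kPa.
Polytropic n=1.5: T₂ = T₁(V₁/V₂)^(n−1) = 415×(0.214)^0.50 = 192 K; P₂ = P₁(V₁/V₂)^n = 37.1 kPa.
For an ideal gas ΔU = nCvΔT with Cv = (3/2)R = 12.5 J/(mol·K).
ΔU = 2.70×12.5×(192−415) = -7510 J.

-7510 J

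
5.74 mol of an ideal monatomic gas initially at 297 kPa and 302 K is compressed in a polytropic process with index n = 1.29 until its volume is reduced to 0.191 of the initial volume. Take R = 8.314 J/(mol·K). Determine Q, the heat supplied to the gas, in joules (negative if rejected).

V₁ = nRT₁/P₁ = 5.74×8.314×302/297 = 48.5 L.
Polytropic n=1.29: T₂ = T₁(V₁/V₂)^(n−1) = 302×(5.24)^0.29 = 488 K; P₂ = P₁(V₁/V₂)^n = 2510 kPa.
W = (P₁V₁−P₂V₂)/(n−1) = (297×48.5−2510×9.27)/0.29 = -30600 J.
ΔU = nCvΔT = 5.74×12.5×(488−302) = 13300 J.
Q = ΔU + W = -17300 J.

-17300 J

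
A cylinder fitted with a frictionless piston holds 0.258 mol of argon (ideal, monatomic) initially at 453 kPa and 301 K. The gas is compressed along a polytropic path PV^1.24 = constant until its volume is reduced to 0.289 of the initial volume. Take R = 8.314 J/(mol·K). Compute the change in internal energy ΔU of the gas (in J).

336 J

V₁ = nRT₁/P₁ = 0.258×8.314×301/453 = 1.43 L.
Polytropic n=1.24: T₂ = T₁(V₁/V₂)^(n−1) = 301×(3.46)^0.24 = 405 K; P₂ = P₁(V₁/V₂)^n = 2110 kPa.
For an ideal gas ΔU = nCvΔT with Cv = (3/2)R = 12.5 J/(mol·K).
ΔU = 0.258×12.5×(405−301) = 336 J.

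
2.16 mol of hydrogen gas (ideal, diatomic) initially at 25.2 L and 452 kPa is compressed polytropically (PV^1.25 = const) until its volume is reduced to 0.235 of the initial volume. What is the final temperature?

T₁ = P₁V₁/(nR) = 452×25.2/(2.16×8.314) = 634 K.
Polytropic n=1.25: T₂ = T₁(V₁/V₂)^(n−1) = 634×(4.26)^0.25 = 911 K; P₂ = P₁(V₁/V₂)^n = 2760 kPa.

911 K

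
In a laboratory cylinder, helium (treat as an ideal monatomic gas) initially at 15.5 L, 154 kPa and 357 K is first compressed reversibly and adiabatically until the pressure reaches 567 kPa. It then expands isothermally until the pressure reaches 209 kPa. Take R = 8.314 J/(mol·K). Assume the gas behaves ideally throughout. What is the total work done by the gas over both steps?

1560 J

n = P₁V₁/(RT₁) = 154×15.5/(8.314×357) = 0.804 mol.
Step 1 — Adiabatic: T₂/T₁ = (P₂/P₁)^((γ−1)/γ) ⇒ T₂ = 357×(3.68)^0.400 = 601 K; V₂ = 7.09 L.
ΔU = nCvΔT = 0.804×12.5×(601−357) = 2450 J.
Q = 0 for an adiabatic process, so W = −ΔU = -2450 J.
State after step 1: P = 567 kPa, V = 7.09 L, T = 601 K.
Step 2 — Isothermal: T stays 601 K; PV = const ⇒ V₂ = 19.2 L, P₂ = 209 kPa.
ΔU = 0 (ideal gas, T constant).
W = nRT ln(V₂/V₁) = 0.804×8.314×601×ln(2.71) = 4010 J.
Q = ΔU + W = 4010 J.
Net over both steps: W = 1560 J, Q = 4010 J, ΔU = 2450 J.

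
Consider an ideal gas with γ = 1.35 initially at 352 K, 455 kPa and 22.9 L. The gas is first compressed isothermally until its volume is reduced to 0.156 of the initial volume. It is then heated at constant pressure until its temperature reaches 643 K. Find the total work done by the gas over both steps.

n = P₁V₁/(RT₁) = 455×22.9/(8.314×352) = 3.56 mol.
Step 1 — Isothermal: T stays 352 K; PV = const ⇒ V₂ = 3.57 L, P₂ = 2920 kPa.
ΔU = 0 (ideal gas, T constant).
W = nRT ln(V₂/V₁) = 3.56×8.314×352×ln(0.156) = -19400 J.
Q = ΔU + W = -19400 J.
State after step 1: P = 2920 kPa, V = 3.57 L, T = 352 K.
Step 2 — Isobaric: P stays 2920 kPa; V/T = const ⇒ T₂ = 643 K, V₂ = 6.53 L.
W = PΔV = 2920×(6.53−3.57) kPa·L = 8610 J.
ΔU = nCvΔT = 3.56×23.8×(643−352) = 24600 J.
Q = ΔU + W = nCpΔT = 33200 J.
Net over both steps: W = -10700 J, Q = 13900 J, ΔU = 24600 J.

-10700 J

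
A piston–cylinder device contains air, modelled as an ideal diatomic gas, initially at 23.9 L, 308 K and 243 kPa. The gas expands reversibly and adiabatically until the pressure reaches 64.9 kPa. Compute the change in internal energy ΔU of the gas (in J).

-4560 J

n = P₁V₁/(RT₁) = 243×23.9/(8.314×308) = 2.27 mol.
Adiabatic: T₂/T₁ = (P₂/P₁)^((γ−1)/γ) ⇒ T₂ = 308×(0.267)^0.286 = 211 K; V₂ = 61.4 L.
For an ideal gas ΔU = nCvΔT with Cv = (5/2)R = 20.8 J/(mol·K).
ΔU = 2.27×20.8×(211−308) = -4560 J.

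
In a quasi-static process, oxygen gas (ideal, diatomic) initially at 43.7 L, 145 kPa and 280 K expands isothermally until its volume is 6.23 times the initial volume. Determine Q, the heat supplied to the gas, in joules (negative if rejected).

11600 J

n = P₁V₁/(RT₁) = 145×43.7/(8.314×280) = 2.72 mol.
Isothermal: T stays 280 K; PV = const ⇒ V₂ = 272 L, P₂ = 23.3 kPa.
ΔU = 0 (ideal gas, T constant).
W = nRT ln(V₂/V₁) = 2.72×8.314×280×ln(6.23) = 11600 J.
Q = ΔU + W = 11600 J.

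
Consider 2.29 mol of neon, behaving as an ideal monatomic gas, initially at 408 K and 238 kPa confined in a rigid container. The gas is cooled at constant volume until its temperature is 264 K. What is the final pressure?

154 kPa

V₁ = nRT₁/P₁ = 2.29×8.314×408/238 = 32.6 L.
Isochoric: V stays 32.6 L; P/T = const ⇒ T₂ = 264 K, P₂ = 154 kPa.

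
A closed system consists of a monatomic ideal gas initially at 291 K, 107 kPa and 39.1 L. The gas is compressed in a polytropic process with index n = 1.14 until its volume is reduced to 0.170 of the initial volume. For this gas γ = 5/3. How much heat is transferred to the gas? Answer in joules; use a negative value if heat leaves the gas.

n = P₁V₁/(RT₁) = 107×39.1/(8.314×291) = 1.73 mol.
Polytropic n=1.14: T₂ = T₁(V₁/V₂)^(n−1) = 291×(5.88)^0.14 = 373 K; P₂ = P₁(V₁/V₂)^n = 807 kPa.
W = (P₁V₁−P₂V₂)/(n−1) = (107×39.1−807×6.65)/0.14 = -8410 J.
ΔU = nCvΔT = 1.73×12.5×(373−291) = 1770 J.
Q = ΔU + W = -6650 J.

-6650 J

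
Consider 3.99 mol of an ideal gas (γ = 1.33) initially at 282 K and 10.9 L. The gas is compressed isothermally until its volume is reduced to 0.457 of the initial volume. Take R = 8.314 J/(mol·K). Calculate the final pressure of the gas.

P₁ = nRT₁/V₁ = 3.99×8.314×282/10.9 = 858 kPa.
Isothermal: T stays 282 K; PV = const ⇒ V₂ = 4.98 L, P₂ = 1880 kPa.

1880 kPa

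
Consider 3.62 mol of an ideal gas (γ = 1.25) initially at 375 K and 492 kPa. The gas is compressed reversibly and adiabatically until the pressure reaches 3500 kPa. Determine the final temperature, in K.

555 K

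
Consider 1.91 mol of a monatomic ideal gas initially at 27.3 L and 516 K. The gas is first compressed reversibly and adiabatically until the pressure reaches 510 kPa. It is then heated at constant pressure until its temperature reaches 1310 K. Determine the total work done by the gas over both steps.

7770 J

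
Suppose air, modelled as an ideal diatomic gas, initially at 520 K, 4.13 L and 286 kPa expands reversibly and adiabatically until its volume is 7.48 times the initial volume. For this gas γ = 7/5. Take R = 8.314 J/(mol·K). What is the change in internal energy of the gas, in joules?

n = P₁V₁/(RT₁) = 286×4.13/(8.314×520) = 0.273 mol.
Adiabatic: TV^(γ−1) = const ⇒ T₂ = 520×(0.134)^0.400 = 233 K; PV^γ = const ⇒ P₂ = 17.1 kPa.
For an ideal gas ΔU = nCvΔT with Cv = (5/2)R = 20.8 J/(mol·K).
ΔU = 0.273×20.8×(233−520) = -1630 J.

-1630 J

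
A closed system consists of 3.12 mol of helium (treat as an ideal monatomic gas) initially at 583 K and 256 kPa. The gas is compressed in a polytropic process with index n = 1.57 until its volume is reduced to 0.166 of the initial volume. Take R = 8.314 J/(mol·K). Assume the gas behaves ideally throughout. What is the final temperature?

V₁ = nRT₁/P₁ = 3.12×8.314×583/256 = 59.1 L.
Polytropic n=1.57: T₂ = T₁(V₁/V₂)^(n−1) = 583×(6.02)^0.57 = 1620 K; P₂ = P₁(V₁/V₂)^n = 4290 kPa.

1620 K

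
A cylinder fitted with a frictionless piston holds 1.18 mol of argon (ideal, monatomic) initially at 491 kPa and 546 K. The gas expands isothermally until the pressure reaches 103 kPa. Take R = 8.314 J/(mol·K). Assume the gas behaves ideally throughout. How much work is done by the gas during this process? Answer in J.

8370 J

V₁ = nRT₁/P₁ = 1.18×8.314×546/491 = 10.9 L.
Isothermal: T stays 546 K; PV = const ⇒ V₂ = 52.0 L, P₂ = 103 kPa.
W = nRT ln(V₂/V₁) = 1.18×8.314×546×ln(4.77) = 8370 J.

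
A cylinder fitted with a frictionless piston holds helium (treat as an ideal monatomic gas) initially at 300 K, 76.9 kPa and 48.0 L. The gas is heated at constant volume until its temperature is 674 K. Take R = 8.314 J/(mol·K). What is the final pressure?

Isochoric: V stays 48.0 L; P/T = const ⇒ T₂ = 674 K, P₂ = 173 kPa.

173 kPa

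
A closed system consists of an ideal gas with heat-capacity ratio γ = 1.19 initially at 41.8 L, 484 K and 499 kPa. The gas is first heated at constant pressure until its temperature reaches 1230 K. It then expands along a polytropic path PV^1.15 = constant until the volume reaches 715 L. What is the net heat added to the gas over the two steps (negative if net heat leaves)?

n = P₁V₁/(RT₁) = 499×41.8/(8.314×484) = 5.18 mol.
Step 1 — Isobaric: P stays 499 kPa; V/T = const ⇒ T₂ = 1230 K, V₂ = 106 L.
W = PΔV = 499×(106−41.8) kPa·L = 32100 J.
ΔU = nCvΔT = 5.18×43.8×(1230−484) = 169000 J.
Q = ΔU + W = nCpΔT = 201000 J.
State after step 1: P = 499 kPa, V = 106 L, T = 1230 K.
Step 2 — Polytropic n=1.15: T₂ = T₁(V₁/V₂)^(n−1) = 1230×(0.149)^0.15 = 924 K; P₂ = P₁(V₁/V₂)^n = 55.7 kPa.
W = (P₁V₁−P₂V₂)/(n−1) = (499×106−55.7×715)/0.15 = 87900 J.
ΔU = nCvΔT = 5.18×43.8×(924−1230) = -69400 J.
Q = ΔU + W = 18500 J.
Net over both steps: W = 120000 J, Q = 220000 J, ΔU = 99800 J.

220000 J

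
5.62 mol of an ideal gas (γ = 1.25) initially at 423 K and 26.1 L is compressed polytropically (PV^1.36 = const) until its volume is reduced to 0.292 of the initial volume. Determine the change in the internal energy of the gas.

P₁ = nRT₁/V₁ = 5.62×8.314×423/26.1 = 757 kPa.
Polytropic n=1.36: T₂ = T₁(V₁/V₂)^(n−1) = 423×(3.42)^0.36 = 659 K; P₂ = P₁(V₁/V₂)^n = 4040 kPa.
For an ideal gas ΔU = nCvΔT with Cv = R/(γ−1) = 33.3 J/(mol·K).
ΔU = 5.62×33.3×(659−423) = 44100 J.

44100 J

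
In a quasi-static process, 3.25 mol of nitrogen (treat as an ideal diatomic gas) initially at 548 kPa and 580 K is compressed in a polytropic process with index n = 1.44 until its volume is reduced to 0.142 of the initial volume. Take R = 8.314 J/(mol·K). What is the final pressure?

9110 kPa

V₁ = nRT₁/P₁ = 3.25×8.314×580/548 = 28.6 L.
Polytropic n=1.44: T₂ = T₁(V₁/V₂)^(n−1) = 580×(7.04)^0.44 = 1370 K; P₂ = P₁(V₁/V₂)^n = 9110 kPa.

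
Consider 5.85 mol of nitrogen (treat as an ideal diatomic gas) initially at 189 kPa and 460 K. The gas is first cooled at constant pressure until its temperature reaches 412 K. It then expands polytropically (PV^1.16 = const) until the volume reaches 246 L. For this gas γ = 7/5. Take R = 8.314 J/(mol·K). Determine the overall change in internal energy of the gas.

-12100 J

V₁ = nRT₁/P₁ = 5.85×8.314×460/189 = 118 L.
Step 1 — Isobaric: P stays 189 kPa; V/T = const ⇒ T₂ = 412 K, V₂ = 106 L.
W = PΔV = 189×(106−118) kPa·L = -2330 J.
ΔU = nCvΔT = 5.85×20.8×(412−460) = -5840 J.
Q = ΔU + W = nCpΔT = -8170 J.
State after step 1: P = 189 kPa, V = 106 L, T = 412 K.
Step 2 — Polytropic n=1.16: T₂ = T₁(V₁/V₂)^(n−1) = 412×(0.431)^0.16 = 360 K; P₂ = P₁(V₁/V₂)^n = 71.2 kPa.
W = (P₁V₁−P₂V₂)/(n−1) = (189×106−71.2×246)/0.16 = 15800 J.
ΔU = nCvΔT = 5.85×20.8×(360−412) = -6310 J.
Q = ΔU + W = 9470 J.
Net over both steps: W = 13400 J, Q = 1300 J, ΔU = -12100 J.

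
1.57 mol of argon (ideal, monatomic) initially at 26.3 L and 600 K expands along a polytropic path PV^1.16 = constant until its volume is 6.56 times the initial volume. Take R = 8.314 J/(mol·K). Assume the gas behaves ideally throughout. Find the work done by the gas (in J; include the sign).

12700 J

P₁ = nRT₁/V₁ = 1.57×8.314×600/26.3 = 298 kPa.
Polytropic n=1.16: T₂ = T₁(V₁/V₂)^(n−1) = 600×(0.152)^0.16 = 444 K; P₂ = P₁(V₁/V₂)^n = 33.6 kPa.
W = (P₁V₁−P₂V₂)/(n−1) = (298×26.3−33.6×173)/0.16 = 12700 J.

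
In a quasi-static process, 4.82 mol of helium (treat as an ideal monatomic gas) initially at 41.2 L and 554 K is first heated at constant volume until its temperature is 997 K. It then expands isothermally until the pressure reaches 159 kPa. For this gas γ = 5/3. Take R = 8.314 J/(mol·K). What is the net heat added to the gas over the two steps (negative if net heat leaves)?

P₁ = nRT₁/V₁ = 4.82×8.314×554/41.2 = 539 kPa.
Step 1 — Isochoric: V stays 41.2 L; P/T = const ⇒ T₂ = 997 K, P₂ = 970 kPa.
W = 0 (no volume change).
ΔU = nCvΔT = 4.82×12.5×(997−554) = 26600 J.
Q = ΔU = 26600 J.
State after step 1: P = 970 kPa, V = 41.2 L, T = 997 K.
Step 2 — Isothermal: T stays 997 K; PV = const ⇒ V₂ = 251 L, P₂ = 159 kPa.
ΔU = 0 (ideal gas, T constant).
W = nRT ln(V₂/V₁) = 4.82×8.314×997×ln(6.10) = 72200 J.
Q = ΔU + W = 72200 J.
Net over both steps: W = 72200 J, Q = 98900 J, ΔU = 26600 J.

98900 J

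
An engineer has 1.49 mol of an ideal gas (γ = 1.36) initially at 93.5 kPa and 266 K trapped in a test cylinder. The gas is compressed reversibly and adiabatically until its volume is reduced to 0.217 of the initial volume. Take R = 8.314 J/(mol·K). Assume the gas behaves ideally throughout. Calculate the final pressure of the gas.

747 kPa

V₁ = nRT₁/P₁ = 1.49×8.314×266/93.5 = 35.2 L.
Adiabatic: TV^(γ−1) = const ⇒ T₂ = 266×(4.61)^0.360 = 461 K; PV^γ = const ⇒ P₂ = 747 kPa.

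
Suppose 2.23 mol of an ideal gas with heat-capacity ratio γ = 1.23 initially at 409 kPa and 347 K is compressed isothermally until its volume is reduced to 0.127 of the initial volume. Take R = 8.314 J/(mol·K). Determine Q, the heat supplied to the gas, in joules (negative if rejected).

V₁ = nRT₁/P₁ = 2.23×8.314×347/409 = 15.7 L.
Isothermal: T stays 347 K; PV = const ⇒ V₂ = 2.00 L, P₂ = 3220 kPa.
ΔU = 0 (ideal gas, T constant).
W = nRT ln(V₂/V₁) = 2.23×8.314×347×ln(0.127) = -13300 J.
Q = ΔU + W = -13300 J.

-13300 J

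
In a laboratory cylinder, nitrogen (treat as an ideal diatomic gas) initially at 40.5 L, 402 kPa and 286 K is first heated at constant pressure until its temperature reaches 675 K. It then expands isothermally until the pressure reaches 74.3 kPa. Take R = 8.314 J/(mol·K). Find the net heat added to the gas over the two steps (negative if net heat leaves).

142000 J

n = P₁V₁/(RT₁) = 402×40.5/(8.314×286) = 6.85 mol.
Step 1 — Isobaric: P stays 402 kPa; V/T = const ⇒ T₂ = 675 K, V₂ = 95.6 L.
W = PΔV = 402×(95.6−40.5) kPa·L = 22100 J.
ΔU = nCvΔT = 6.85×20.8×(675−286) = 55400 J.
Q = ΔU + W = nCpΔT = 77500 J.
State after step 1: P = 402 kPa, V = 95.6 L, T = 675 K.
Step 2 — Isothermal: T stays 675 K; PV = const ⇒ V₂ = 517 L, P₂ = 74.3 kPa.
ΔU = 0 (ideal gas, T constant).
W = nRT ln(V₂/V₁) = 6.85×8.314×675×ln(5.41) = 64900 J.
Q = ΔU + W = 64900 J.
Net over both steps: W = 87000 J, Q = 142000 J, ΔU = 55400 J.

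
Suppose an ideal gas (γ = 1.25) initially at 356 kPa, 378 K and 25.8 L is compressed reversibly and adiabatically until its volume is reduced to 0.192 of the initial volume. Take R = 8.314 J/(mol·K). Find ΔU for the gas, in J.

18800 J

n = P₁V₁/(RT₁) = 356×25.8/(8.314×378) = 2.92 mol.
Adiabatic: TV^(γ−1) = const ⇒ T₂ = 378×(5.21)^0.250 = 571 K; PV^γ = const ⇒ P₂ = 2800 kPa.
For an ideal gas ΔU = nCvΔT with Cv = R/(γ−1) = 33.3 J/(mol·K).
ΔU = 2.92×33.3×(571−378) = 18800 J.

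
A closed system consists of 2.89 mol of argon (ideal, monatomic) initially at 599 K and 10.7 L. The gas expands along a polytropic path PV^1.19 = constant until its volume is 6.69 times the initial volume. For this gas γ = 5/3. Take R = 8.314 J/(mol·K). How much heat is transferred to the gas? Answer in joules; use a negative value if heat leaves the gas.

16400 J

P₁ = nRT₁/V₁ = 2.89×8.314×599/10.7 = 1350 kPa.
Polytropic n=1.19: T₂ = T₁(V₁/V₂)^(n−1) = 599×(0.149)^0.19 = 417 K; P₂ = P₁(V₁/V₂)^n = 140 kPa.
W = (P₁V₁−P₂V₂)/(n−1) = (1350×10.7−140×71.6)/0.19 = 23000 J.
ΔU = nCvΔT = 2.89×12.5×(417−599) = -6540 J.
Q = ΔU + W = 16400 J.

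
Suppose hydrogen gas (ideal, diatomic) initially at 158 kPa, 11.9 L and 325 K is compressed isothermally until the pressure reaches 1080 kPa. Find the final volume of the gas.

1.74 L

Isothermal: T stays 325 K; PV = const ⇒ V₂ = 1.74 L, P₂ = 1080 kPa.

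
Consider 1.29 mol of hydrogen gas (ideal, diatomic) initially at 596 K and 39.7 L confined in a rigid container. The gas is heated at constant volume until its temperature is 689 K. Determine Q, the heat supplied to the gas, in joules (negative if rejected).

P₁ = nRT₁/V₁ = 1.29×8.314×596/39.7 = 161 kPa.
Isochoric: V stays 39.7 L; P/T = const ⇒ T₂ = 689 K, P₂ = 186 kPa.
W = 0 (no volume change).
ΔU = nCvΔT = 1.29×20.8×(689−596) = 2490 J.
Q = ΔU = 2490 J.

2490 J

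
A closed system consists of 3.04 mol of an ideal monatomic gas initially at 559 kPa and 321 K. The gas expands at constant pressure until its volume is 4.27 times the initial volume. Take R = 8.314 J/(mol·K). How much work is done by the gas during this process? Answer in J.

26500 J

V₁ = nRT₁/P₁ = 3.04×8.314×321/559 = 14.5 L.
Isobaric: P stays 559 kPa; V/T = const ⇒ T₂ = 1370 K, V₂ = 62.0 L.
W = PΔV = 559×(62.0−14.5) kPa·L = 26500 J.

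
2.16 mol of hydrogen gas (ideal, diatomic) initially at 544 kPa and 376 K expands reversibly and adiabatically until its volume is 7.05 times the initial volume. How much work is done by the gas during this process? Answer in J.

9150 J

V₁ = nRT₁/P₁ = 2.16×8.314×376/544 = 12.4 L.
Adiabatic: TV^(γ−1) = const ⇒ T₂ = 376×(0.142)^0.400 = 172 K; PV^γ = const ⇒ P₂ = 35.3 kPa.
ΔU = nCvΔT = 2.16×20.8×(172−376) = -9150 J.
Q = 0 for an adiabatic process, so W = −ΔU = 9150 J.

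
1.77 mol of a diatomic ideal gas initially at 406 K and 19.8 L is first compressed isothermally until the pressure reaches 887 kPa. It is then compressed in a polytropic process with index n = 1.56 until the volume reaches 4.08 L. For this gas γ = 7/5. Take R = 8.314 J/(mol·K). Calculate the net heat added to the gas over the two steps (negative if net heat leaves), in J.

-5060 J

P₁ = nRT₁/V₁ = 1.77×8.314×406/19.8 = 302 kPa.
Step 1 — Isothermal: T stays 406 K; PV = const ⇒ V₂ = 6.74 L, P₂ = 887 kPa.
ΔU = 0 (ideal gas, T constant).
W = nRT ln(V₂/V₁) = 1.77×8.314×406×ln(0.340) = -6440 J.
Q = ΔU + W = -6440 J.
State after step 1: P = 887 kPa, V = 6.74 L, T = 406 K.
Step 2 — Polytropic n=1.56: T₂ = T₁(V₁/V₂)^(n−1) = 406×(1.65)^0.56 = 538 K; P₂ = P₁(V₁/V₂)^n = 1940 kPa.
W = (P₁V₁−P₂V₂)/(n−1) = (887×6.74−1940×4.08)/0.56 = -3460 J.
ΔU = nCvΔT = 1.77×20.8×(538−406) = 4840 J.
Q = ΔU + W = 1380 J.
Net over both steps: W = -9900 J, Q = -5060 J, ΔU = 4840 J.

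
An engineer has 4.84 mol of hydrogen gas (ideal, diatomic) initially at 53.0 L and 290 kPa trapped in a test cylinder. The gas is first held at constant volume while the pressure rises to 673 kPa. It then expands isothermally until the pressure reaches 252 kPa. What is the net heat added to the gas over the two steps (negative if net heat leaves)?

85800 J

T₁ = P₁V₁/(nR) = 290×53.0/(4.84×8.314) = 382 K.
Step 1 — Isochoric: V stays 53.0 L; P/T = const ⇒ T₂ = 886 K, P₂ = 673 kPa.
W = 0 (no volume change).
ΔU = nCvΔT = 4.84×20.8×(886−382) = 50700 J.
Q = ΔU = 50700 J.
State after step 1: P = 673 kPa, V = 53.0 L, T = 886 K.
Step 2 — Isothermal: T stays 886 K; PV = const ⇒ V₂ = 142 L, P₂ = 252 kPa.
ΔU = 0 (ideal gas, T constant).
W = nRT ln(V₂/V₁) = 4.84×8.314×886×ln(2.67) = 35000 J.
Q = ΔU + W = 35000 J.
Net over both steps: W = 35000 J, Q = 85800 J, ΔU = 50700 J.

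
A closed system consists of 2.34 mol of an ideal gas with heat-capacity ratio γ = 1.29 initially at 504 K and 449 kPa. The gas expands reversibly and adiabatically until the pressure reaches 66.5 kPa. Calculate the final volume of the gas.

V₁ = nRT₁/P₁ = 2.34×8.314×504/449 = 21.8 L.
Adiabatic: T₂/T₁ = (P₂/P₁)^((γ−1)/γ) ⇒ T₂ = 504×(0.148)^0.225 = 328 K; V₂ = 96.0 L.

96.0 L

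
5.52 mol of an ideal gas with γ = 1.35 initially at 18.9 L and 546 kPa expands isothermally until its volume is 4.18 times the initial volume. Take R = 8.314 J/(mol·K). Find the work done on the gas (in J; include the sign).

-14800 J

T₁ = P₁V₁/(nR) = 546×18.9/(5.52×8.314) = 225 K.
Isothermal: T stays 225 K; PV = const ⇒ V₂ = 79.0 L, P₂ = 131 kPa.
W = nRT ln(V₂/V₁) = 5.52×8.314×225×ln(4.18) = 14800 J.
Work done on the gas = −W_by = -14800 J.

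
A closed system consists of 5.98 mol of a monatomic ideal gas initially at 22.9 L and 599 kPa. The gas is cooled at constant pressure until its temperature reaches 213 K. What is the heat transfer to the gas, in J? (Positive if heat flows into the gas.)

T₁ = P₁V₁/(nR) = 599×22.9/(5.98×8.314) = 276 K.
Isobaric: P stays 599 kPa; V/T = const ⇒ T₂ = 213 K, V₂ = 17.7 L.
W = PΔV = 599×(17.7−22.9) kPa·L = -3130 J.
ΔU = nCvΔT = 5.98×12.5×(213−276) = -4690 J.
Q = ΔU + W = nCpΔT = -7820 J.

-7820 J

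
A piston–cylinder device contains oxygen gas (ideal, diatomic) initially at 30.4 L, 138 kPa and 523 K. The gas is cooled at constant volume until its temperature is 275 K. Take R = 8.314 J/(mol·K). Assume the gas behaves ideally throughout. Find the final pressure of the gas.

72.6 kPa

Isochoric: V stays 30.4 L; P/T = const ⇒ T₂ = 275 K, P₂ = 72.6 kPa.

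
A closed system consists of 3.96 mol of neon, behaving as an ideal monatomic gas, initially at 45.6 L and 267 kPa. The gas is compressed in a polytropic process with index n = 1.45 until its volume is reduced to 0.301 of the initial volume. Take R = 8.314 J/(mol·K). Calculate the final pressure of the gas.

T₁ = P₁V₁/(nR) = 267×45.6/(3.96×8.314) = 370 K.
Polytropic n=1.45: T₂ = T₁(V₁/V₂)^(n−1) = 370×(3.32)^0.45 = 635 K; P₂ = P₁(V₁/V₂)^n = 1520 kPa.

1520 kPa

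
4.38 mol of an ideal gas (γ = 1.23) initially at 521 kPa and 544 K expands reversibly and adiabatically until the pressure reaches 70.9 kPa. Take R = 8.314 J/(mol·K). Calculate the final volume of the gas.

V₁ = nRT₁/P₁ = 4.38×8.314×544/521 = 38.0 L.
Adiabatic: T₂/T₁ = (P₂/P₁)^((γ−1)/γ) ⇒ T₂ = 544×(0.136)^0.187 = 375 K; V₂ = 192 L.

192 L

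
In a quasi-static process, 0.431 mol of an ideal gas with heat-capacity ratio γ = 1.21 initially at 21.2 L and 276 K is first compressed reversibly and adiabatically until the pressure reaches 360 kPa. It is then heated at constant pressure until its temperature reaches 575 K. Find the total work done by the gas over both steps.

-1350 J

P₁ = nRT₁/V₁ = 0.431×8.314×276/21.2 = 46.7 kPa.
Step 1 — Adiabatic: T₂/T₁ = (P₂/P₁)^((γ−1)/γ) ⇒ T₂ = 276×(7.72)^0.174 = 393 K; V₂ = 3.92 L.
ΔU = nCvΔT = 0.431×39.6×(393−276) = 2000 J.
Q = 0 for an adiabatic process, so W = −ΔU = -2000 J.
State after step 1: P = 360 kPa, V = 3.92 L, T = 393 K.
Step 2 — Isobaric: P stays 360 kPa; V/T = const ⇒ T₂ = 575 K, V₂ = 5.72 L.
W = PΔV = 360×(5.72−3.92) kPa·L = 650 J.
ΔU = nCvΔT = 0.431×39.6×(575−393) = 3100 J.
Q = ΔU + W = nCpΔT = 3750 J.
Net over both steps: W = -1350 J, Q = 3750 J, ΔU = 5100 J.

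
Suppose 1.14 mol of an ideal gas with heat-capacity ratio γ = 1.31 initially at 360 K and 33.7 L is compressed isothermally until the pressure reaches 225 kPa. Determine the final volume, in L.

P₁ = nRT₁/V₁ = 1.14×8.314×360/33.7 = 101 kPa.
Isothermal: T stays 360 K; PV = const ⇒ V₂ = 15.2 L, P₂ = 225 kPa.

15.2 L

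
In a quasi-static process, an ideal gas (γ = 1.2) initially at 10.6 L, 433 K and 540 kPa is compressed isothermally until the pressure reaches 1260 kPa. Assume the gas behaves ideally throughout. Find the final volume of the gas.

4.54 L

Isothermal: T stays 433 K; PV = const ⇒ V₂ = 4.54 L, P₂ = 1260 kPa.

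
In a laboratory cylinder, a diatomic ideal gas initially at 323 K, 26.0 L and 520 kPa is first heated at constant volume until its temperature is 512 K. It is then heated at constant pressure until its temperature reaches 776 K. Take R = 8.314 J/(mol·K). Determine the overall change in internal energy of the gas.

n = P₁V₁/(RT₁) = 520×26.0/(8.314×323) = 5.03 mol.
Step 1 — Isochoric: V stays 26.0 L; P/T = const ⇒ T₂ = 512 K, P₂ = 824 kPa.
W = 0 (no volume change).
ΔU = nCvΔT = 5.03×20.8×(512−323) = 19800 J.
Q = ΔU = 19800 J.
State after step 1: P = 824 kPa, V = 26.0 L, T = 512 K.
Step 2 — Isobaric: P stays 824 kPa; V/T = const ⇒ T₂ = 776 K, V₂ = 39.4 L.
W = PΔV = 824×(39.4−26.0) kPa·L = 11100 J.
ΔU = nCvΔT = 5.03×20.8×(776−512) = 27600 J.
Q = ΔU + W = nCpΔT = 38700 J.
Net over both steps: W = 11100 J, Q = 58500 J, ΔU = 47400 J.

47400 J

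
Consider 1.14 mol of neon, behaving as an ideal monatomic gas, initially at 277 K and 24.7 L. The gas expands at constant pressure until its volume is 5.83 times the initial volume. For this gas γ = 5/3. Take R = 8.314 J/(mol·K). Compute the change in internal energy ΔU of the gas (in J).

19000 J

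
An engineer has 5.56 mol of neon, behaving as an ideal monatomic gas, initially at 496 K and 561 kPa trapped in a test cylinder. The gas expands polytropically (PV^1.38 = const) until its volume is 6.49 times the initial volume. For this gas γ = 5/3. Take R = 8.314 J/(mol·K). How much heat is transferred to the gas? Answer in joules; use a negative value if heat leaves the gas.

13200 J

V₁ = nRT₁/P₁ = 5.56×8.314×496/561 = 40.9 L.
Polytropic n=1.38: T₂ = T₁(V₁/V₂)^(n−1) = 496×(0.154)^0.38 = 244 K; P₂ = P₁(V₁/V₂)^n = 42.5 kPa.
W = (P₁V₁−P₂V₂)/(n−1) = (561×40.9−42.5×265)/0.38 = 30700 J.
ΔU = nCvΔT = 5.56×12.5×(244−496) = -17500 J.
Q = ΔU + W = 13200 J.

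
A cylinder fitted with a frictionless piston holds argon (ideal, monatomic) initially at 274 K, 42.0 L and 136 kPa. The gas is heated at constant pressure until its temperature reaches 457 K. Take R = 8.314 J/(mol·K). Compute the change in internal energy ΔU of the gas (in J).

5720 J

n = P₁V₁/(RT₁) = 136×42.0/(8.314×274) = 2.51 mol.
Isobaric: P stays 136 kPa; V/T = const ⇒ T₂ = 457 K, V₂ = 70.1 L.
For an ideal gas ΔU = nCvΔT with Cv = (3/2)R = 12.5 J/(mol·K).
ΔU = 2.51×12.5×(457−274) = 5720 J.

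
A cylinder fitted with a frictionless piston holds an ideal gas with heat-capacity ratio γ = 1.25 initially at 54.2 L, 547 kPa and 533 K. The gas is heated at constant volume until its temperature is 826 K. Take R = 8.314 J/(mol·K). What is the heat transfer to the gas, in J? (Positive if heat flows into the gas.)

n = P₁V₁/(RT₁) = 547×54.2/(8.314×533) = 6.69 mol.
Isochoric: V stays 54.2 L; P/T = const ⇒ T₂ = 826 K, P₂ = 848 kPa.
W = 0 (no volume change).
ΔU = nCvΔT = 6.69×33.3×(826−533) = 65200 J.
Q = ΔU = 65200 J.

65200 J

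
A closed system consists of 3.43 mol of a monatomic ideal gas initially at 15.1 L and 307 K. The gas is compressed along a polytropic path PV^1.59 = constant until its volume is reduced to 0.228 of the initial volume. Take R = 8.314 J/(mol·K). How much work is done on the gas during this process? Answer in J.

P₁ = nRT₁/V₁ = 3.43×8.314×307/15.1 = 580 kPa.
Polytropic n=1.59: T₂ = T₁(V₁/V₂)^(n−1) = 307×(4.39)^0.59 = 734 K; P₂ = P₁(V₁/V₂)^n = 6080 kPa.
W = (P₁V₁−P₂V₂)/(n−1) = (580×15.1−6080×3.44)/0.59 = -20700 J.
Work done on the gas = −W_by = 20700 J.

20700 J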